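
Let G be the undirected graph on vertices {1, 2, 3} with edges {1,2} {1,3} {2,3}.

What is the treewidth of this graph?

2

A width-2 tree decomposition is:
Bags: B1 = {1, 2, 3}
Tree: (single bag)
With just one bag of size 3, the width is 3 − 1 = 2, so tw(G) ≤ 2. On the other hand G contains the 3-clique {1, 2, 3}. A clique must lie in a single bag of any decomposition, so no decomposition can have width below 2. The upper and lower bounds meet at 2, so that is the treewidth.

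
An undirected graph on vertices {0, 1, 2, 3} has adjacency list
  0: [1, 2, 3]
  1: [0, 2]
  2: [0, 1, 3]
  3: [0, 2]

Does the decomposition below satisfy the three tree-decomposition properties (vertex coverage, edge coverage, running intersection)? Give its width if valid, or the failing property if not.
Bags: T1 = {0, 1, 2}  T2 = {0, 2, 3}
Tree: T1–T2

Yes; width 2.

Checking the three conditions: (i) the bags cover all of {0, 1, 2, 3}; (ii) for each edge, some bag contains both endpoints; (iii) the bags containing any fixed vertex form a subtree. All hold, so the decomposition is valid with width 3 − 1 = 2.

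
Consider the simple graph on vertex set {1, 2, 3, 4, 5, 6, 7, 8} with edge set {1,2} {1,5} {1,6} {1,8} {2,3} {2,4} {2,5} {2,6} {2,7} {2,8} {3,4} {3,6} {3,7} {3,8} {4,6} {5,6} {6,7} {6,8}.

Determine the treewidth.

A width-3 tree decomposition is:
Bags: B1 = {2, 3, 6, 7}  B2 = {2, 3, 6, 8}  B3 = {2, 3, 4, 6}  B4 = {1, 2, 6, 8}  B5 = {1, 2, 5, 6}
Tree: B1–B2, B1–B3, B2–B4, B4–B5
Each bag holds 4 vertices, so the decomposition has width 3, which upper-bounds the treewidth. Conversely, {1, 2, 6, 8} is a clique of size 4, and the vertices of any clique must share a bag in every tree decomposition; so some bag has ≥ 4 vertices and tw(G) ≥ 3. Combining the bounds, tw(G) = 3.

3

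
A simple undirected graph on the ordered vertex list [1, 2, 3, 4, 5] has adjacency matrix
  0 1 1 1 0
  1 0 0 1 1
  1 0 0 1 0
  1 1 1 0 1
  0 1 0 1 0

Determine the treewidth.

A width-2 tree decomposition is:
Bags: B1 = {1, 2, 4}  B2 = {2, 4, 5}  B3 = {1, 3, 4}
Tree: B1–B2, B1–B3
Every bag has size at most 3, so the width is 3 − 1 = 2 and tw(G) ≤ 2. Conversely, {1, 2, 4} is a clique of size 3, and the vertices of any clique must share a bag in every tree decomposition; so some bag has ≥ 3 vertices and tw(G) ≥ 2. Therefore the treewidth is 2.

2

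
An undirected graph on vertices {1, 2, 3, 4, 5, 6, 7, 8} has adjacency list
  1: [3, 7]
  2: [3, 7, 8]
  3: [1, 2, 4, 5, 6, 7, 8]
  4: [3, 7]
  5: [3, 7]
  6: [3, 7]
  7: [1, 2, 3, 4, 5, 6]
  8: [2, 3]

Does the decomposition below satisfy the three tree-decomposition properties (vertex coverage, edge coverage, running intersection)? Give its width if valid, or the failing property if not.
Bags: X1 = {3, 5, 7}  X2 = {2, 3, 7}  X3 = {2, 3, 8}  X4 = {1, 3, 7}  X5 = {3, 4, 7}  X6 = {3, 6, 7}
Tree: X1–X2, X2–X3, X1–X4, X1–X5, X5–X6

Yes; width 2.

Every vertex of G appears in some bag (union = {1, 2, 3, 4, 5, 6, 7, 8}); every edge is covered by a bag; and for each vertex v the set of bags containing v is connected in the bag tree. The decomposition is therefore valid. The largest bag has 3 vertices, so the width is 2.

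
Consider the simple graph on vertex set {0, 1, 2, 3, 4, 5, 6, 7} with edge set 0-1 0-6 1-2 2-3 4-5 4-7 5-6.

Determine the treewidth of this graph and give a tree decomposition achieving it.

Treewidth 1.
One such decomposition:
Bags: B1 = {4, 7}  B2 = {4, 5}  B3 = {5, 6}  B4 = {0, 6}  B5 = {0, 1}  B6 = {1, 2}  B7 = {2, 3}
Tree: B1–B2, B2–B3, B3–B4, B4–B5, B5–B6, B6–B7

The largest bag has 2 vertices, giving width 1; this decomposition certifies tw(G) ≤ 1. G has an edge, so its treewidth is at least 1. Therefore the treewidth is 1.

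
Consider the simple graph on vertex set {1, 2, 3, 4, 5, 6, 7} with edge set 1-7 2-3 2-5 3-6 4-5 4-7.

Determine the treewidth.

A width-1 tree decomposition is:
Bags: B1 = {1, 7}  B2 = {4, 7}  B3 = {4, 5}  B4 = {2, 5}  B5 = {2, 3}  B6 = {3, 6}
Tree: B1–B2, B2–B3, B3–B4, B4–B5, B5–B6
The largest bag has 2 vertices, giving width 1; this decomposition certifies tw(G) ≤ 1. Any graph with an edge has treewidth ≥ 1, and G has the edge 1–7. Therefore the treewidth is 1.

1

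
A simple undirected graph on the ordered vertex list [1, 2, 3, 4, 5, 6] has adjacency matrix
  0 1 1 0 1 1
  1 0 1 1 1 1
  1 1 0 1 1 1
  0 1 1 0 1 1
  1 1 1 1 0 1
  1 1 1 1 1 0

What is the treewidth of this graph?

A width-4 tree decomposition is:
Bags: B1 = {2, 3, 4, 5, 6}  B2 = {1, 2, 3, 5, 6}
Tree: B1–B2
The largest bag has 5 vertices, giving width 4; this decomposition certifies tw(G) ≤ 4. For the lower bound, the 5 vertices {1, 2, 3, 5, 6} are pairwise adjacent, and any tree decomposition puts a clique entirely inside one bag — forcing width ≥ 4. Combining the bounds, tw(G) = 4.

4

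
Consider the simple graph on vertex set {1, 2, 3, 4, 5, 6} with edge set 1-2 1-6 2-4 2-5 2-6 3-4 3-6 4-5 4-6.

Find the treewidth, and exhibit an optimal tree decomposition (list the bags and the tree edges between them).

Treewidth 2.
One such decomposition:
Bags: B1 = {2, 4, 5}  B2 = {2, 4, 6}  B3 = {1, 2, 6}  B4 = {3, 4, 6}
Tree: B1–B2, B2–B3, B2–B4

Every bag has size at most 3, so the width is 3 − 1 = 2 and tw(G) ≤ 2. On the other hand G contains the 3-clique {1, 2, 6}. A clique must lie in a single bag of any decomposition, so no decomposition can have width below 2. Hence tw(G) = 2 exactly.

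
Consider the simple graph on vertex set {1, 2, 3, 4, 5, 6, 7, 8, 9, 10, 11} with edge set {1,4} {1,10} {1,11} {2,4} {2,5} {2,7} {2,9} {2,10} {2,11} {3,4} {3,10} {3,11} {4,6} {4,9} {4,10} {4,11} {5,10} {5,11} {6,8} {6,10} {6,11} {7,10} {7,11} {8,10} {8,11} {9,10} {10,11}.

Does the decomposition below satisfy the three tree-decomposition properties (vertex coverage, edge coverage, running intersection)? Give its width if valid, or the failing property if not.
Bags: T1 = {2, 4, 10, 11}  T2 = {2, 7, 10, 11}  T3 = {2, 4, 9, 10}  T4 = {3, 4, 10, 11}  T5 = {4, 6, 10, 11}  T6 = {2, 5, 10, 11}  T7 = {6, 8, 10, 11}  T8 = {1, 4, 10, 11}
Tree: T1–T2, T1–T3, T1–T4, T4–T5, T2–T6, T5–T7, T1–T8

Yes; width 3.

Vertex coverage: the bags together contain {1, 2, 3, 4, 5, 6, 7, 8, 9, 10, 11}, the full vertex set. Edge coverage: each edge of G has both endpoints in at least one bag. Running intersection: for every vertex, the bags containing it form a connected subtree. All three properties hold, so this is a valid tree decomposition of width max|bag| − 1 = 3, and hence tw(G) ≤ 3.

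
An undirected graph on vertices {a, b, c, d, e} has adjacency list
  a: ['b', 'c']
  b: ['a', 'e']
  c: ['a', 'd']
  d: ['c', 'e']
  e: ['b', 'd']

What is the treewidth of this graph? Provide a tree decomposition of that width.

Treewidth 2.
One optimal decomposition is:
Bags: B1 = {a, b, e}  B2 = {a, c, e}  B3 = {c, d, e}
Tree: B1–B2, B2–B3

The largest bag has 3 vertices, giving width 2; this decomposition certifies tw(G) ≤ 2. For the lower bound, G contains the cycle e–b–a–c–d–e, so G is not a forest; only forests have treewidth ≤ 1, hence tw(G) ≥ 2. Combining the bounds, tw(G) = 2.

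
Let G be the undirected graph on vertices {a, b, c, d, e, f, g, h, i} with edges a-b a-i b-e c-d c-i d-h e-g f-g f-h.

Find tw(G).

A width-2 tree decomposition is:
Bags: B1 = {a, b, i}  B2 = {b, c, i}  B3 = {b, c, d}  B4 = {b, d, h}  B5 = {b, f, h}  B6 = {b, f, g}  B7 = {b, e, g}
Tree: B1–B2, B2–B3, B3–B4, B4–B5, B5–B6, B6–B7
Each bag holds 3 vertices, so the decomposition has width 2, which upper-bounds the treewidth. Since b–a–i–c–d–h–f–g–e–b is a cycle in G, G is not acyclic. Forests are exactly the graphs of treewidth ≤ 1, so tw(G) ≥ 2. Therefore the treewidth is 2.

2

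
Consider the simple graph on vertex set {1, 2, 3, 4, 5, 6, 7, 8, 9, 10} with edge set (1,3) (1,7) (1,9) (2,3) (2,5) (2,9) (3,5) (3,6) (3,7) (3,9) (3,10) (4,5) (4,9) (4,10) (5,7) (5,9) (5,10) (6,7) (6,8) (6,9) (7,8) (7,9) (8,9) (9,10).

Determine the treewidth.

A width-3 tree decomposition is:
Bags: B1 = {6, 7, 8, 9}  B2 = {3, 6, 7, 9}  B3 = {3, 5, 7, 9}  B4 = {2, 3, 5, 9}  B5 = {1, 3, 7, 9}  B6 = {3, 5, 9, 10}  B7 = {4, 5, 9, 10}
Tree: B1–B2, B2–B3, B3–B4, B2–B5, B3–B6, B6–B7
The largest bag has 4 vertices, giving width 3; this decomposition certifies tw(G) ≤ 3. For the lower bound, the 4 vertices {6, 7, 8, 9} are pairwise adjacent, and any tree decomposition puts a clique entirely inside one bag — forcing width ≥ 3. Therefore the treewidth is 3.

3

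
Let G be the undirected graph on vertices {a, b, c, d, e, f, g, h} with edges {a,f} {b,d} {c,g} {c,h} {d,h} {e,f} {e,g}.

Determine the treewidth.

1

A width-1 tree decomposition is:
Bags: B1 = {a, f}  B2 = {e, f}  B3 = {e, g}  B4 = {c, g}  B5 = {c, h}  B6 = {d, h}  B7 = {b, d}
Tree: B1–B2, B2–B3, B3–B4, B4–B5, B5–B6, B6–B7
Each bag holds 2 vertices, so the decomposition has width 1, which upper-bounds the treewidth. Any graph with an edge has treewidth ≥ 1, and G has the edge a–f. Combining the bounds, tw(G) = 1.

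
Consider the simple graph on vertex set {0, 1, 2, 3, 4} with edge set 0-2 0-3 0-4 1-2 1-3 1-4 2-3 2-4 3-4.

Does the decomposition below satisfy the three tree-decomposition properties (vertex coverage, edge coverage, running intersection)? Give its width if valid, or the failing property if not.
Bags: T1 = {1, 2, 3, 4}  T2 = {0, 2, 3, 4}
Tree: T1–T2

Vertex coverage: the bags together contain {0, 1, 2, 3, 4}, the full vertex set. Edge coverage: each edge of G has both endpoints in at least one bag. Running intersection: for every vertex, the bags containing it form a connected subtree. All three properties hold, so this is a valid tree decomposition of width max|bag| − 1 = 3, and hence tw(G) ≤ 3.

Yes; width 3.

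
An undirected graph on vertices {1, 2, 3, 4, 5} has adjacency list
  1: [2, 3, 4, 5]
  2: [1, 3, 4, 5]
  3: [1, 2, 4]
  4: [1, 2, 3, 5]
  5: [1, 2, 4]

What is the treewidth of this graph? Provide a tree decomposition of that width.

Treewidth 3.
One optimal decomposition is:
Bags: B1 = {1, 2, 4, 5}  B2 = {1, 2, 3, 4}
Tree: B1–B2

The largest bag has 4 vertices, giving width 3; this decomposition certifies tw(G) ≤ 3. Conversely, {1, 2, 3, 4} is a clique of size 4, and the vertices of any clique must share a bag in every tree decomposition; so some bag has ≥ 4 vertices and tw(G) ≥ 3. Hence tw(G) = 3 exactly.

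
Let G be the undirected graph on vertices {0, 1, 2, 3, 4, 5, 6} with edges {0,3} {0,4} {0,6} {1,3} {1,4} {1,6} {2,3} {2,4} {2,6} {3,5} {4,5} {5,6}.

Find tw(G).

A width-3 tree decomposition is:
Bags: B1 = {2, 3, 4, 6}  B2 = {1, 3, 4, 6}  B3 = {3, 4, 5, 6}  B4 = {0, 3, 4, 6}
Tree: B1–B2, B2–B3, B3–B4
The largest bag has 4 vertices, giving width 3; this decomposition certifies tw(G) ≤ 3. For the lower bound: the 4 vertex sets {2,6}, {1,4}, {3}, {5} are disjoint, each induces a connected subgraph, and every pair is joined by at least one edge of G. Contracting each set to a single vertex therefore yields K_{4} as a minor, and since treewidth is minor-monotone, tw(G) ≥ tw(K_{4}) = 3. Therefore the treewidth is 3.

3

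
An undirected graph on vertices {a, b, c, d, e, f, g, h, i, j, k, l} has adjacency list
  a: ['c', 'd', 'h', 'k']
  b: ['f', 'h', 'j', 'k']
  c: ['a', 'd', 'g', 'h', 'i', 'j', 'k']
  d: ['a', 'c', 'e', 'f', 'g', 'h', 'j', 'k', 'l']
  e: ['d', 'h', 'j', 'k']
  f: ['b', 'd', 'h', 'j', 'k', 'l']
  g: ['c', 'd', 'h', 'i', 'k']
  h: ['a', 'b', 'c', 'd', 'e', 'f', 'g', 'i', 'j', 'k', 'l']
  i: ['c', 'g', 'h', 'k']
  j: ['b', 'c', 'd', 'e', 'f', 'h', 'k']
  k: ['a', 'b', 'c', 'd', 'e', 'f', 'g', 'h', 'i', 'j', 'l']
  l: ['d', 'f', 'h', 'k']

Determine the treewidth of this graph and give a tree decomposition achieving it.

Each bag holds 5 vertices, so the decomposition has width 4, which upper-bounds the treewidth. Conversely, {d, e, h, j, k} is a clique of size 5, and the vertices of any clique must share a bag in every tree decomposition; so some bag has ≥ 5 vertices and tw(G) ≥ 4. The upper and lower bounds meet at 4, so that is the treewidth.

Treewidth 4.
One such decomposition:
Bags: B1 = {c, d, g, h, k}  B2 = {c, d, h, j, k}  B3 = {d, f, h, j, k}  B4 = {d, e, h, j, k}  B5 = {d, f, h, k, l}  B6 = {c, g, h, i, k}  B7 = {b, f, h, j, k}  B8 = {a, c, d, h, k}
Tree: B1–B2, B2–B3, B2–B4, B3–B5, B1–B6, B3–B7, B1–B8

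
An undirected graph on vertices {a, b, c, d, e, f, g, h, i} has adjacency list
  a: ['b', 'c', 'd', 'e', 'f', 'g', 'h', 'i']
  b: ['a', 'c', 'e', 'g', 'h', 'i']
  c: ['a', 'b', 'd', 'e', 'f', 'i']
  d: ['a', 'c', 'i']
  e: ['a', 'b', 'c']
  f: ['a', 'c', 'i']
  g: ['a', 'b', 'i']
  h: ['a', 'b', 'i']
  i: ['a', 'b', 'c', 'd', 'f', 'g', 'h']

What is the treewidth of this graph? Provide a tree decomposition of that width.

Every bag has size at most 4, so the width is 4 − 1 = 3 and tw(G) ≤ 3. On the other hand G contains the 4-clique {a, b, c, e}. A clique must lie in a single bag of any decomposition, so no decomposition can have width below 3. The upper and lower bounds meet at 3, so that is the treewidth.

Treewidth 3.
Bags: B1 = {a, b, c, i}  B2 = {a, c, f, i}  B3 = {a, b, g, i}  B4 = {a, c, d, i}  B5 = {a, b, c, e}  B6 = {a, b, h, i}
Tree: B1–B2, B1–B3, B2–B4, B1–B5, B3–B6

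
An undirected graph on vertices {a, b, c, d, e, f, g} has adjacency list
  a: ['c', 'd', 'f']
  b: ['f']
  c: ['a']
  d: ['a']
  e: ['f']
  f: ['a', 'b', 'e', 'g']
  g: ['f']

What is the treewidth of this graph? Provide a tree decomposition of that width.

Treewidth 1.
One such decomposition:
Bags: B1 = {a, f}  B2 = {a, c}  B3 = {a, d}  B4 = {f, g}  B5 = {e, f}  B6 = {b, f}
Tree: B1–B2, B2–B3, B1–B4, B1–B5, B4–B6

Each bag holds 2 vertices, so the decomposition has width 1, which upper-bounds the treewidth. Any graph with an edge has treewidth ≥ 1, and G has the edge f–a. Hence tw(G) = 1 exactly.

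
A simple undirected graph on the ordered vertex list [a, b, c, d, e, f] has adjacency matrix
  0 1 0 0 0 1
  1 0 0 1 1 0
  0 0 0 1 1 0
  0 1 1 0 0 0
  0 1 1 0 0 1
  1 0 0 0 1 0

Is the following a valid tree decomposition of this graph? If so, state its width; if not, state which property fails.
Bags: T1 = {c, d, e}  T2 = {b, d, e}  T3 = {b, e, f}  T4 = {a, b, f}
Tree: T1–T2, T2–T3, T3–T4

Every vertex of G appears in some bag (union = {a, b, c, d, e, f}); every edge is covered by a bag; and for each vertex v the set of bags containing v is connected in the bag tree. The decomposition is therefore valid. The largest bag has 3 vertices, so the width is 2.

Yes; width 2.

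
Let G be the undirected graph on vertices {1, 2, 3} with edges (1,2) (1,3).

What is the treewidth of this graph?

1

A width-1 tree decomposition is:
Bags: B1 = {1, 3}  B2 = {1, 2}
Tree: B1–B2
Each bag holds 2 vertices, so the decomposition has width 1, which upper-bounds the treewidth. G has an edge, so its treewidth is at least 1. Hence tw(G) = 1 exactly.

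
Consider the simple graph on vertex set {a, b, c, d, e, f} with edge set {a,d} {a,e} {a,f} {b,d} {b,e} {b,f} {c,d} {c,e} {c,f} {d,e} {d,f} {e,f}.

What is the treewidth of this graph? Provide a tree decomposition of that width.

Treewidth 3.
One optimal decomposition is:
Bags: B1 = {a, d, e, f}  B2 = {c, d, e, f}  B3 = {b, d, e, f}
Tree: B1–B2, B2–B3

Each bag holds 4 vertices, so the decomposition has width 3, which upper-bounds the treewidth. For the lower bound, the 4 vertices {c, d, e, f} are pairwise adjacent, and any tree decomposition puts a clique entirely inside one bag — forcing width ≥ 3. Therefore the treewidth is 3.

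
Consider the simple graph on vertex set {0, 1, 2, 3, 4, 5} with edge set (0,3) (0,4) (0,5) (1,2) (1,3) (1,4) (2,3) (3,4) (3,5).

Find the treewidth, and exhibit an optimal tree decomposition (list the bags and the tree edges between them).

Treewidth 2.
One optimal decomposition is:
Bags: B1 = {1, 3, 4}  B2 = {0, 3, 4}  B3 = {0, 3, 5}  B4 = {1, 2, 3}
Tree: B1–B2, B2–B3, B1–B4

Every bag has size at most 3, so the width is 3 − 1 = 2 and tw(G) ≤ 2. For the lower bound, the 3 vertices {0, 3, 4} are pairwise adjacent, and any tree decomposition puts a clique entirely inside one bag — forcing width ≥ 2. Therefore the treewidth is 2.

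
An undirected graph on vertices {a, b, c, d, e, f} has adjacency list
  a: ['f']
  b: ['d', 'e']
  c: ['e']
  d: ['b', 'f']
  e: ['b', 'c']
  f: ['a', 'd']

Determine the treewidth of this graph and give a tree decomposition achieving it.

Treewidth 1.
Bags: B1 = {a, f}  B2 = {d, f}  B3 = {b, d}  B4 = {b, e}  B5 = {c, e}
Tree: B1–B2, B2–B3, B3–B4, B4–B5

The largest bag has 2 vertices, giving width 1; this decomposition certifies tw(G) ≤ 1. Since G has at least one edge (e.g. a–f), it is not an edgeless graph, so tw(G) ≥ 1. Combining the bounds, tw(G) = 1.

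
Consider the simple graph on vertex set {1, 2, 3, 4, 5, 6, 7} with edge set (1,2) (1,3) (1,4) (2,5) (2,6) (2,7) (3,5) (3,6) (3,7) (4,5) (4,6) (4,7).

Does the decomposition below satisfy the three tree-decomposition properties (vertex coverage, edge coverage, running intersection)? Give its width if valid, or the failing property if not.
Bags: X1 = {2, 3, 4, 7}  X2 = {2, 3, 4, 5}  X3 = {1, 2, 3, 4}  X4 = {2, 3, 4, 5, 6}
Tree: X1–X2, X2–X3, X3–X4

No — bags containing vertex 5 are not connected in the tree.

A tree decomposition must satisfy three properties: every vertex lies in some bag; for every edge, both endpoints lie together in some bag; and for every vertex, the bags containing it form a connected subtree. Here bags containing vertex 5 are not connected in the tree, so the decomposition is invalid.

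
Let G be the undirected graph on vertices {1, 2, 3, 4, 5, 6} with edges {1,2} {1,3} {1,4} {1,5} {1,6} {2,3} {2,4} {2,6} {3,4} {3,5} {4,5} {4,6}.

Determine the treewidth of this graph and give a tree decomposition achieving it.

Every bag has size at most 4, so the width is 4 − 1 = 3 and tw(G) ≤ 3. Conversely, {1, 2, 3, 4} is a clique of size 4, and the vertices of any clique must share a bag in every tree decomposition; so some bag has ≥ 4 vertices and tw(G) ≥ 3. Combining the bounds, tw(G) = 3.

Treewidth 3.
One such decomposition:
Bags: B1 = {1, 2, 3, 4}  B2 = {1, 3, 4, 5}  B3 = {1, 2, 4, 6}
Tree: B1–B2, B1–B3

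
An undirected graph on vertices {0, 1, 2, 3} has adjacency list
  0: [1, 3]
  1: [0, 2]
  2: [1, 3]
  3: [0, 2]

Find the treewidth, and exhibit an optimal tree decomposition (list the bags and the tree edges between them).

Treewidth 2.
Bags: B1 = {0, 1, 3}  B2 = {1, 2, 3}
Tree: B1–B2

Each bag holds 3 vertices, so the decomposition has width 2, which upper-bounds the treewidth. For the lower bound, G contains the cycle 1–0–3–2–1, so G is not a forest; only forests have treewidth ≤ 1, hence tw(G) ≥ 2. Combining the bounds, tw(G) = 2.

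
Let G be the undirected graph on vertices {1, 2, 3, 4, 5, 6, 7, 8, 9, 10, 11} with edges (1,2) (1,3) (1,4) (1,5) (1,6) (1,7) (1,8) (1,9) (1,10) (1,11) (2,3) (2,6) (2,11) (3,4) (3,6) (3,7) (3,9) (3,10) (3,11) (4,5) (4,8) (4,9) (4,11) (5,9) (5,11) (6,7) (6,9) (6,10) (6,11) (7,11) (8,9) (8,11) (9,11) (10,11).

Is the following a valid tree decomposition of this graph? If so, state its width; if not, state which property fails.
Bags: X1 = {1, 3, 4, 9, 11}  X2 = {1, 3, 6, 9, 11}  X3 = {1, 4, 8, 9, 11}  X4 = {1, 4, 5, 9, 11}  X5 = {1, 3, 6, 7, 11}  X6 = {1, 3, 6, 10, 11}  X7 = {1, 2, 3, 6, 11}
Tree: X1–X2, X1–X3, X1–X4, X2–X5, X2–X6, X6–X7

Every vertex of G appears in some bag (union = {1, 2, 3, 4, 5, 6, 7, 8, 9, 10, 11}); every edge is covered by a bag; and for each vertex v the set of bags containing v is connected in the bag tree. The decomposition is therefore valid. The largest bag has 5 vertices, so the width is 4.

Yes; width 4.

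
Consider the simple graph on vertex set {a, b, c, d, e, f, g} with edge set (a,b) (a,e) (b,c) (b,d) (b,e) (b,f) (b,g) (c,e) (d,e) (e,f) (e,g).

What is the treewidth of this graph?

2

A width-2 tree decomposition is:
Bags: B1 = {a, b, e}  B2 = {b, e, f}  B3 = {b, e, g}  B4 = {b, c, e}  B5 = {b, d, e}
Tree: B1–B2, B2–B3, B2–B4, B2–B5
Every bag has size at most 3, so the width is 3 − 1 = 2 and tw(G) ≤ 2. Conversely, {b, d, e} is a clique of size 3, and the vertices of any clique must share a bag in every tree decomposition; so some bag has ≥ 3 vertices and tw(G) ≥ 2. Therefore the treewidth is 2.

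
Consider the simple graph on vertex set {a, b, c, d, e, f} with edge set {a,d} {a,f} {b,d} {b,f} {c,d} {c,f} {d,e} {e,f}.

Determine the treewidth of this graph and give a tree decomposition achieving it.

Treewidth 2.
One such decomposition:
Bags: B1 = {d, e, f}  B2 = {c, d, f}  B3 = {b, d, f}  B4 = {a, d, f}
Tree: B1–B2, B2–B3, B3–B4

Each bag holds 3 vertices, so the decomposition has width 2, which upper-bounds the treewidth. Since f–e–d–c–f is a cycle in G, G is not acyclic. Forests are exactly the graphs of treewidth ≤ 1, so tw(G) ≥ 2. Hence tw(G) = 2 exactly.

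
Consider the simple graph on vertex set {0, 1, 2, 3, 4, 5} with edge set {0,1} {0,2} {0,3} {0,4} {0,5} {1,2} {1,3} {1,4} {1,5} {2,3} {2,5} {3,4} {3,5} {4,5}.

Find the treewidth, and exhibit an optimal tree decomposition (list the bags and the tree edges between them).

Treewidth 4.
One optimal decomposition is:
Bags: B1 = {0, 1, 2, 3, 5}  B2 = {0, 1, 3, 4, 5}
Tree: B1–B2

The largest bag has 5 vertices, giving width 4; this decomposition certifies tw(G) ≤ 4. Conversely, {0, 1, 2, 3, 5} is a clique of size 5, and the vertices of any clique must share a bag in every tree decomposition; so some bag has ≥ 5 vertices and tw(G) ≥ 4. The upper and lower bounds meet at 4, so that is the treewidth.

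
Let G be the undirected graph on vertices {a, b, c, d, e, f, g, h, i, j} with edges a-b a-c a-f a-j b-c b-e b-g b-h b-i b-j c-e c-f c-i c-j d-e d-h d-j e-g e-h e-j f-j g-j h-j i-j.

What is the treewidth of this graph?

3

A width-3 tree decomposition is:
Bags: B1 = {a, b, c, j}  B2 = {b, c, i, j}  B3 = {a, c, f, j}  B4 = {b, c, e, j}  B5 = {b, e, h, j}  B6 = {d, e, h, j}  B7 = {b, e, g, j}
Tree: B1–B2, B1–B3, B2–B4, B4–B5, B5–B6, B4–B7
The largest bag has 4 vertices, giving width 3; this decomposition certifies tw(G) ≤ 3. For the lower bound, the 4 vertices {d, e, h, j} are pairwise adjacent, and any tree decomposition puts a clique entirely inside one bag — forcing width ≥ 3. Combining the bounds, tw(G) = 3.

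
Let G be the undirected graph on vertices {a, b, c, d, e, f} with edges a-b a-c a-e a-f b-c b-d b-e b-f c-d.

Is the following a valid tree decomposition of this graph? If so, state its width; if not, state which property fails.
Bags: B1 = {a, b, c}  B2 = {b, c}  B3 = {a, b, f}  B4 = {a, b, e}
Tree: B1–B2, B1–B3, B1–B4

No — vertex d appears in no bag.

A tree decomposition must satisfy three properties: every vertex lies in some bag; for every edge, both endpoints lie together in some bag; and for every vertex, the bags containing it form a connected subtree. Here vertex d appears in no bag, so the decomposition is invalid.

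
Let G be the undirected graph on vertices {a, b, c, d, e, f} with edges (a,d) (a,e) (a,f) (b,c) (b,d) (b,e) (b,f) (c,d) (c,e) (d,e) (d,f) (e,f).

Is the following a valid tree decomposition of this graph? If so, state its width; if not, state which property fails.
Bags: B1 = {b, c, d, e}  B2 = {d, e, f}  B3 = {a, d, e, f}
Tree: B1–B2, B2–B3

A tree decomposition must satisfy three properties: every vertex lies in some bag; for every edge, both endpoints lie together in some bag; and for every vertex, the bags containing it form a connected subtree. Here edge (b,f) lies in no bag, so the decomposition is invalid.

No — edge (b,f) lies in no bag.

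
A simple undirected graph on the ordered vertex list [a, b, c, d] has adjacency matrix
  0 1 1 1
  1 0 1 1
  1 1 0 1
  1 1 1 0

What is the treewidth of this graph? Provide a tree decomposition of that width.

Treewidth 3.
Bags: B1 = {a, b, c, d}
Tree: (single bag)

With just one bag of size 4, the width is 4 − 1 = 3, so tw(G) ≤ 3. For the lower bound, the 4 vertices {a, b, c, d} are pairwise adjacent, and any tree decomposition puts a clique entirely inside one bag — forcing width ≥ 3. Hence tw(G) = 3 exactly.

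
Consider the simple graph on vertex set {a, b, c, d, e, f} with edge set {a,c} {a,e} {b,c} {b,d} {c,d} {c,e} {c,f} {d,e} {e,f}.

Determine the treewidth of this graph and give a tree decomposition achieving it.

The largest bag has 3 vertices, giving width 2; this decomposition certifies tw(G) ≤ 2. For the lower bound, the 3 vertices {c, d, e} are pairwise adjacent, and any tree decomposition puts a clique entirely inside one bag — forcing width ≥ 2. Combining the bounds, tw(G) = 2.

Treewidth 2.
One optimal decomposition is:
Bags: B1 = {c, d, e}  B2 = {c, e, f}  B3 = {a, c, e}  B4 = {b, c, d}
Tree: B1–B2, B1–B3, B1–B4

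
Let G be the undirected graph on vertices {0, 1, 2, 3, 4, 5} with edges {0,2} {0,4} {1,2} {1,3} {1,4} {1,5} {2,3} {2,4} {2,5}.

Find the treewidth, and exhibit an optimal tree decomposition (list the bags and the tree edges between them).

Treewidth 2.
One such decomposition:
Bags: B1 = {1, 2, 3}  B2 = {1, 2, 5}  B3 = {1, 2, 4}  B4 = {0, 2, 4}
Tree: B1–B2, B1–B3, B3–B4

Each bag holds 3 vertices, so the decomposition has width 2, which upper-bounds the treewidth. For the lower bound, the 3 vertices {0, 2, 4} are pairwise adjacent, and any tree decomposition puts a clique entirely inside one bag — forcing width ≥ 2. Hence tw(G) = 2 exactly.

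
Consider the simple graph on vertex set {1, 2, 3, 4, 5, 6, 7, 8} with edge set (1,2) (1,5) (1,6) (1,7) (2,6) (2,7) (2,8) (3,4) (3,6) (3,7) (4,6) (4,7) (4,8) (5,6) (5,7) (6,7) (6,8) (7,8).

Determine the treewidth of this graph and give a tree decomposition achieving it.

Every bag has size at most 4, so the width is 4 − 1 = 3 and tw(G) ≤ 3. For the lower bound, the 4 vertices {2, 6, 7, 8} are pairwise adjacent, and any tree decomposition puts a clique entirely inside one bag — forcing width ≥ 3. Combining the bounds, tw(G) = 3.

Treewidth 3.
One such decomposition:
Bags: B1 = {3, 4, 6, 7}  B2 = {4, 6, 7, 8}  B3 = {2, 6, 7, 8}  B4 = {1, 2, 6, 7}  B5 = {1, 5, 6, 7}
Tree: B1–B2, B2–B3, B3–B4, B4–B5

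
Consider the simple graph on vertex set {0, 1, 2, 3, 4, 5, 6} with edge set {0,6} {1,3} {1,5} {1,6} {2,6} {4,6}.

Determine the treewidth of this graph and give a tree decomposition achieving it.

Treewidth 1.
Bags: B1 = {1, 6}  B2 = {2, 6}  B3 = {0, 6}  B4 = {1, 3}  B5 = {4, 6}  B6 = {1, 5}
Tree: B1–B2, B1–B3, B1–B4, B3–B5, B4–B6

Each bag holds 2 vertices, so the decomposition has width 1, which upper-bounds the treewidth. Any graph with an edge has treewidth ≥ 1, and G has the edge 6–1. The upper and lower bounds meet at 1, so that is the treewidth.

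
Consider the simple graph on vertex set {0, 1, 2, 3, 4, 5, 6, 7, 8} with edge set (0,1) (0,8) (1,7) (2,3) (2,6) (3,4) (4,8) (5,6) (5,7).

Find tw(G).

2

A width-2 tree decomposition is:
Bags: B1 = {0, 4, 8}  B2 = {0, 1, 4}  B3 = {1, 4, 7}  B4 = {4, 5, 7}  B5 = {4, 5, 6}  B6 = {2, 4, 6}  B7 = {2, 3, 4}
Tree: B1–B2, B2–B3, B3–B4, B4–B5, B5–B6, B6–B7
Each bag holds 3 vertices, so the decomposition has width 2, which upper-bounds the treewidth. Since 4–8–0–1–7–5–6–2–3–4 is a cycle in G, G is not acyclic. Forests are exactly the graphs of treewidth ≤ 1, so tw(G) ≥ 2. Therefore the treewidth is 2.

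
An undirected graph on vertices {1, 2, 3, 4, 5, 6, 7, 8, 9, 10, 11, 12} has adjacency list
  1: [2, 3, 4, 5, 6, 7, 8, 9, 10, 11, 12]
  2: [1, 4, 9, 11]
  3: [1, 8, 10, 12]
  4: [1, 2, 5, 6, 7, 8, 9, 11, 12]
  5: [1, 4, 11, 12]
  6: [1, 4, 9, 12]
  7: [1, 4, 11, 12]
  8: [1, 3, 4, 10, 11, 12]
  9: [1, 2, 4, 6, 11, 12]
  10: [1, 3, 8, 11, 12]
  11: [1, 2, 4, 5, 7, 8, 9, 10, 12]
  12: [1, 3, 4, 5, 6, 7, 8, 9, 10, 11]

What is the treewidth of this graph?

A width-4 tree decomposition is:
Bags: B1 = {1, 4, 5, 11, 12}  B2 = {1, 4, 9, 11, 12}  B3 = {1, 4, 8, 11, 12}  B4 = {1, 4, 6, 9, 12}  B5 = {1, 2, 4, 9, 11}  B6 = {1, 8, 10, 11, 12}  B7 = {1, 4, 7, 11, 12}  B8 = {1, 3, 8, 10, 12}
Tree: B1–B2, B1–B3, B2–B4, B2–B5, B3–B6, B2–B7, B6–B8
The largest bag has 5 vertices, giving width 4; this decomposition certifies tw(G) ≤ 4. Conversely, {1, 2, 4, 9, 11} is a clique of size 5, and the vertices of any clique must share a bag in every tree decomposition; so some bag has ≥ 5 vertices and tw(G) ≥ 4. Therefore the treewidth is 4.

4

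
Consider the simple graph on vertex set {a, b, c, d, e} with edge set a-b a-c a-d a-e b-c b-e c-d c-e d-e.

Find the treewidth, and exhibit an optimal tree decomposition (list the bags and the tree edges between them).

Treewidth 3.
One such decomposition:
Bags: B1 = {a, c, d, e}  B2 = {a, b, c, e}
Tree: B1–B2

Each bag holds 4 vertices, so the decomposition has width 3, which upper-bounds the treewidth. Conversely, {a, c, d, e} is a clique of size 4, and the vertices of any clique must share a bag in every tree decomposition; so some bag has ≥ 4 vertices and tw(G) ≥ 3. The upper and lower bounds meet at 3, so that is the treewidth.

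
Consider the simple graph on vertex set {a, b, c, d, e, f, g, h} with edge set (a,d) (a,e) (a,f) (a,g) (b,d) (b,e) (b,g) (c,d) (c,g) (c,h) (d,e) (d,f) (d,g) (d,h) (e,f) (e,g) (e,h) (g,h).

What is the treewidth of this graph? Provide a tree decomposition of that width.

Treewidth 3.
One such decomposition:
Bags: B1 = {a, d, e, g}  B2 = {d, e, g, h}  B3 = {c, d, g, h}  B4 = {b, d, e, g}  B5 = {a, d, e, f}
Tree: B1–B2, B2–B3, B2–B4, B1–B5

Every bag has size at most 4, so the width is 4 − 1 = 3 and tw(G) ≤ 3. On the other hand G contains the 4-clique {d, e, g, h}. A clique must lie in a single bag of any decomposition, so no decomposition can have width below 3. Therefore the treewidth is 3.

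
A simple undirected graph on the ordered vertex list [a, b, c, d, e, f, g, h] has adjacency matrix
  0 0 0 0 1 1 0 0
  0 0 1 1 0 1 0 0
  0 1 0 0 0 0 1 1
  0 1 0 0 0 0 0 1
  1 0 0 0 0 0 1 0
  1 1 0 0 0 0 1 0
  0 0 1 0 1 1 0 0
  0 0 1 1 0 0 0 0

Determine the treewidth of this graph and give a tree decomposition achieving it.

Every bag has size at most 3, so the width is 3 − 1 = 2 and tw(G) ≤ 2. Since d–h–c–b–d is a cycle in G, G is not acyclic. Forests are exactly the graphs of treewidth ≤ 1, so tw(G) ≥ 2. Therefore the treewidth is 2.

Treewidth 2.
Bags: B1 = {b, d, h}  B2 = {b, c, h}  B3 = {b, c, f}  B4 = {c, f, g}  B5 = {a, f, g}  B6 = {a, e, g}
Tree: B1–B2, B2–B3, B3–B4, B4–B5, B5–B6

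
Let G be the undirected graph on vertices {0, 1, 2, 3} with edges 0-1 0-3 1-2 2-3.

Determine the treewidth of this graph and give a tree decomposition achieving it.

Treewidth 2.
One optimal decomposition is:
Bags: B1 = {1, 2, 3}  B2 = {0, 1, 3}
Tree: B1–B2

Every bag has size at most 3, so the width is 3 − 1 = 2 and tw(G) ≤ 2. For the lower bound, G contains the cycle 3–2–1–0–3, so G is not a forest; only forests have treewidth ≤ 1, hence tw(G) ≥ 2. Combining the bounds, tw(G) = 2.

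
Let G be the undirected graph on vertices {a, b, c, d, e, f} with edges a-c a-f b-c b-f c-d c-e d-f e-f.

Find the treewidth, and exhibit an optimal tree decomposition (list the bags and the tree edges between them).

Treewidth 2.
Bags: B1 = {b, c, f}  B2 = {c, d, f}  B3 = {c, e, f}  B4 = {a, c, f}
Tree: B1–B2, B2–B3, B3–B4

Each bag holds 3 vertices, so the decomposition has width 2, which upper-bounds the treewidth. For the lower bound, G contains the cycle b–f–d–c–b, so G is not a forest; only forests have treewidth ≤ 1, hence tw(G) ≥ 2. Therefore the treewidth is 2.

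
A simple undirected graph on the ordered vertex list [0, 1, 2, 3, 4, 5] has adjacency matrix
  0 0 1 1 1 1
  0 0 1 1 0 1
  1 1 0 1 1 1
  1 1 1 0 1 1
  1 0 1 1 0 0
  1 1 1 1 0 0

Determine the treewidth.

A width-3 tree decomposition is:
Bags: B1 = {0, 2, 3, 5}  B2 = {1, 2, 3, 5}  B3 = {0, 2, 3, 4}
Tree: B1–B2, B1–B3
Each bag holds 4 vertices, so the decomposition has width 3, which upper-bounds the treewidth. For the lower bound, the 4 vertices {0, 2, 3, 4} are pairwise adjacent, and any tree decomposition puts a clique entirely inside one bag — forcing width ≥ 3. The upper and lower bounds meet at 3, so that is the treewidth.

3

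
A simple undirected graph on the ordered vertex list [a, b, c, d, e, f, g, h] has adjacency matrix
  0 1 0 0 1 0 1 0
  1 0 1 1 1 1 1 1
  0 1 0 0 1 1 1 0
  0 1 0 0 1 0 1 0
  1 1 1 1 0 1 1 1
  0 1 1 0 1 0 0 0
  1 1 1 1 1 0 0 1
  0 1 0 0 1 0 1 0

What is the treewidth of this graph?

A width-3 tree decomposition is:
Bags: B1 = {b, e, g, h}  B2 = {b, c, e, g}  B3 = {b, c, e, f}  B4 = {a, b, e, g}  B5 = {b, d, e, g}
Tree: B1–B2, B2–B3, B2–B4, B4–B5
Each bag holds 4 vertices, so the decomposition has width 3, which upper-bounds the treewidth. For the lower bound, the 4 vertices {b, d, e, g} are pairwise adjacent, and any tree decomposition puts a clique entirely inside one bag — forcing width ≥ 3. Therefore the treewidth is 3.

3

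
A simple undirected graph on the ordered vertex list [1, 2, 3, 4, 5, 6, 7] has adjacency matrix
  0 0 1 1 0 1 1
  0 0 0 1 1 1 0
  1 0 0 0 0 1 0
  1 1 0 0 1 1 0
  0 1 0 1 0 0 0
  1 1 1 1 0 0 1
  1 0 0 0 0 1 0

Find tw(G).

2

A width-2 tree decomposition is:
Bags: B1 = {1, 3, 6}  B2 = {1, 6, 7}  B3 = {1, 4, 6}  B4 = {2, 4, 6}  B5 = {2, 4, 5}
Tree: B1–B2, B2–B3, B3–B4, B4–B5
The largest bag has 3 vertices, giving width 2; this decomposition certifies tw(G) ≤ 2. For the lower bound, the 3 vertices {2, 4, 5} are pairwise adjacent, and any tree decomposition puts a clique entirely inside one bag — forcing width ≥ 2. The upper and lower bounds meet at 2, so that is the treewidth.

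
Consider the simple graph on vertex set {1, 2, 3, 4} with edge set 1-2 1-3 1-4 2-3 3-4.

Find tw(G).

A width-2 tree decomposition is:
Bags: B1 = {1, 2, 3}  B2 = {1, 3, 4}
Tree: B1–B2
The largest bag has 3 vertices, giving width 2; this decomposition certifies tw(G) ≤ 2. On the other hand G contains the 3-clique {1, 2, 3}. A clique must lie in a single bag of any decomposition, so no decomposition can have width below 2. Hence tw(G) = 2 exactly.

2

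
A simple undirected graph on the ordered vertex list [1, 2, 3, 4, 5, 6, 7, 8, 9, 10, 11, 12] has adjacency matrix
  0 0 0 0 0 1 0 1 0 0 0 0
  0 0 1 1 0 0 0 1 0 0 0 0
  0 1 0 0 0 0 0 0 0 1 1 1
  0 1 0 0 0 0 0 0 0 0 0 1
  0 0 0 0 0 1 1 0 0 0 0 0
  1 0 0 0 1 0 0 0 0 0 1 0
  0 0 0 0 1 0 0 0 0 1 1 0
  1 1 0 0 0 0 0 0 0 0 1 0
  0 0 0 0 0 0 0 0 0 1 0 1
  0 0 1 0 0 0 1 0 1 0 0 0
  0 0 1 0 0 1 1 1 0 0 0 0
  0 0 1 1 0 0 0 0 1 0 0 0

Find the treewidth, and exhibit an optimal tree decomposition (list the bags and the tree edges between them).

Treewidth 3.
Bags: B1 = {1, 5, 6, 8}  B2 = {5, 6, 8, 11}  B3 = {5, 7, 8, 11}  B4 = {2, 7, 8, 11}  B5 = {2, 3, 7, 11}  B6 = {2, 3, 7, 10}  B7 = {2, 3, 4, 10}  B8 = {3, 4, 10, 12}  B9 = {4, 9, 10, 12}
Tree: B1–B2, B2–B3, B3–B4, B4–B5, B5–B6, B6–B7, B7–B8, B8–B9

The largest bag has 4 vertices, giving width 3; this decomposition certifies tw(G) ≤ 3. For the lower bound: the 4 vertex sets {1,5,6}, {8}, {11}, {2,3,7,10} are disjoint, each induces a connected subgraph, and every pair is joined by at least one edge of G. Contracting each set to a single vertex therefore yields K_{4} as a minor, and since treewidth is minor-monotone, tw(G) ≥ tw(K_{4}) = 3. Therefore the treewidth is 3.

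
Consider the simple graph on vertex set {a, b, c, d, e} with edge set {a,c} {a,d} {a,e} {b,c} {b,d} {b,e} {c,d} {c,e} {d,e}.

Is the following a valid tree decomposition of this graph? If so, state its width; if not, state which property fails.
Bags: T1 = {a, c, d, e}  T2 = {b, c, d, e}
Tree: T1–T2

Vertex coverage: the bags together contain {a, b, c, d, e}, the full vertex set. Edge coverage: each edge of G has both endpoints in at least one bag. Running intersection: for every vertex, the bags containing it form a connected subtree. All three properties hold, so this is a valid tree decomposition of width max|bag| − 1 = 3, and hence tw(G) ≤ 3.

Yes; width 3.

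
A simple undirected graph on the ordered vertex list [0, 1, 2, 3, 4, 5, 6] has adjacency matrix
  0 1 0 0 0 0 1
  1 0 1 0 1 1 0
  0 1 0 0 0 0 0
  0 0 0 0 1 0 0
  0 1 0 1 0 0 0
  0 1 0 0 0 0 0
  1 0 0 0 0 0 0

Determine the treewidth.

1

A width-1 tree decomposition is:
Bags: B1 = {0, 1}  B2 = {1, 2}  B3 = {1, 4}  B4 = {0, 6}  B5 = {3, 4}  B6 = {1, 5}
Tree: B1–B2, B2–B3, B1–B4, B3–B5, B3–B6
Every bag has size at most 2, so the width is 2 − 1 = 1 and tw(G) ≤ 1. Any graph with an edge has treewidth ≥ 1, and G has the edge 1–0. Therefore the treewidth is 1.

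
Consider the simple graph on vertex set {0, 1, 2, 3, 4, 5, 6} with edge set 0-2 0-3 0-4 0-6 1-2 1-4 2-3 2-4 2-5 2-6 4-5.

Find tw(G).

2

A width-2 tree decomposition is:
Bags: B1 = {0, 2, 4}  B2 = {0, 2, 6}  B3 = {2, 4, 5}  B4 = {1, 2, 4}  B5 = {0, 2, 3}
Tree: B1–B2, B1–B3, B3–B4, B2–B5
Every bag has size at most 3, so the width is 3 − 1 = 2 and tw(G) ≤ 2. On the other hand G contains the 3-clique {0, 2, 3}. A clique must lie in a single bag of any decomposition, so no decomposition can have width below 2. Hence tw(G) = 2 exactly.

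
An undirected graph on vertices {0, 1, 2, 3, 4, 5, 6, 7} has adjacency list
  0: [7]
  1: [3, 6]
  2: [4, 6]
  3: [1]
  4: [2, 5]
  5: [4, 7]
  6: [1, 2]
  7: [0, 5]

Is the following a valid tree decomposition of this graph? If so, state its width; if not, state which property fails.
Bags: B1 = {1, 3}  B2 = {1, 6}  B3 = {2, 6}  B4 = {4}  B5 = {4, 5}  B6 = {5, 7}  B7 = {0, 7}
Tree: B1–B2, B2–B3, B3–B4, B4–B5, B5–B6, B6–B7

No — edge (2,4) lies in no bag.

A tree decomposition must satisfy three properties: every vertex lies in some bag; for every edge, both endpoints lie together in some bag; and for every vertex, the bags containing it form a connected subtree. Here edge (2,4) lies in no bag, so the decomposition is invalid.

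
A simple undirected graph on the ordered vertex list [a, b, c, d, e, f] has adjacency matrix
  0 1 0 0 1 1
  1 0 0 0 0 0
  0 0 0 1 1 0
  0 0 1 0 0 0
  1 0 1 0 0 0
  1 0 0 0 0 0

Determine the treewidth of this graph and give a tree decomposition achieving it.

Every bag has size at most 2, so the width is 2 − 1 = 1 and tw(G) ≤ 1. G has an edge, so its treewidth is at least 1. The upper and lower bounds meet at 1, so that is the treewidth.

Treewidth 1.
One optimal decomposition is:
Bags: B1 = {a, b}  B2 = {a, e}  B3 = {c, e}  B4 = {c, d}  B5 = {a, f}
Tree: B1–B2, B2–B3, B3–B4, B1–B5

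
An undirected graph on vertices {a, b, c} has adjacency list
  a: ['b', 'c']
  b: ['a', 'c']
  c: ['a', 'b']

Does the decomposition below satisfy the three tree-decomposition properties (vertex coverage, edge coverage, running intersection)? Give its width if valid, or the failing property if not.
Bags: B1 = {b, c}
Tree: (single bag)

A tree decomposition must satisfy three properties: every vertex lies in some bag; for every edge, both endpoints lie together in some bag; and for every vertex, the bags containing it form a connected subtree. Here vertex a appears in no bag, so the decomposition is invalid.

No — vertex a appears in no bag.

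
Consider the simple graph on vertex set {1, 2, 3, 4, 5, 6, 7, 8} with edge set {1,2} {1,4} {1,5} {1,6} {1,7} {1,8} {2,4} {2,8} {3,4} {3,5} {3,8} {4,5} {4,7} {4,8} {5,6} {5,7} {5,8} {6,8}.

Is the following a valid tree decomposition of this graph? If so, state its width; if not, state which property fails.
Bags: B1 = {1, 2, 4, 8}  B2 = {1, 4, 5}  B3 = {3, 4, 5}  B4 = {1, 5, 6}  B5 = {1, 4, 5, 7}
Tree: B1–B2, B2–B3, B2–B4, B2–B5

A tree decomposition must satisfy three properties: every vertex lies in some bag; for every edge, both endpoints lie together in some bag; and for every vertex, the bags containing it form a connected subtree. Here edge (8,5) lies in no bag, so the decomposition is invalid.

No — edge (8,5) lies in no bag.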